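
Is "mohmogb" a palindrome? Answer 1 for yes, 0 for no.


Input: mohmogb
Reversed: bgomhom
  Compare pos 0 ('m') with pos 6 ('b'): MISMATCH
  Compare pos 1 ('o') with pos 5 ('g'): MISMATCH
  Compare pos 2 ('h') with pos 4 ('o'): MISMATCH
Result: not a palindrome

0


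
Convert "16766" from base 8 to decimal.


Input: "16766" in base 8
Positional expansion:
  Digit '1' (value 1) x 8^4 = 4096
  Digit '6' (value 6) x 8^3 = 3072
  Digit '7' (value 7) x 8^2 = 448
  Digit '6' (value 6) x 8^1 = 48
  Digit '6' (value 6) x 8^0 = 6
Sum = 7670

7670


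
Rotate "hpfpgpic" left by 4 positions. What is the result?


Input: "hpfpgpic", rotate left by 4
First 4 characters: "hpfp"
Remaining characters: "gpic"
Concatenate remaining + first: "gpic" + "hpfp" = "gpichpfp"

gpichpfp


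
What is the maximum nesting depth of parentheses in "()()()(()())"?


Input: "()()()(()())"
Tracking depth:
  Position 0 '(': depth becomes 1
  Position 1 ')': depth becomes 0
  Position 2 '(': depth becomes 1
  Position 3 ')': depth becomes 0
  Position 4 '(': depth becomes 1
  Position 5 ')': depth becomes 0
  Position 6 '(': depth becomes 1
  Position 7 '(': depth becomes 2
  Position 8 ')': depth becomes 1
  Position 9 '(': depth becomes 2
  Position 10 ')': depth becomes 1
  Position 11 ')': depth becomes 0
Maximum depth reached: 2

2


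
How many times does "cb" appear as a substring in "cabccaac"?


Searching for "cb" in "cabccaac"
Scanning each position:
  Position 0: "ca" => no
  Position 1: "ab" => no
  Position 2: "bc" => no
  Position 3: "cc" => no
  Position 4: "ca" => no
  Position 5: "aa" => no
  Position 6: "ac" => no
Total occurrences: 0

0


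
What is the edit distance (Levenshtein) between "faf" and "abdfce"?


Computing edit distance: "faf" -> "abdfce"
DP table:
           a    b    d    f    c    e
      0    1    2    3    4    5    6
  f   1    1    2    3    3    4    5
  a   2    1    2    3    4    4    5
  f   3    2    2    3    3    4    5
Edit distance = dp[3][6] = 5

5


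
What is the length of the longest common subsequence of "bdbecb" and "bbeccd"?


LCS of "bdbecb" and "bbeccd"
DP table:
           b    b    e    c    c    d
      0    0    0    0    0    0    0
  b   0    1    1    1    1    1    1
  d   0    1    1    1    1    1    2
  b   0    1    2    2    2    2    2
  e   0    1    2    3    3    3    3
  c   0    1    2    3    4    4    4
  b   0    1    2    3    4    4    4
LCS length = dp[6][6] = 4

4


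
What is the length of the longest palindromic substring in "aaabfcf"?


Input: "aaabfcf"
Checking substrings for palindromes:
  [0:3] "aaa" (len 3) => palindrome
  [4:7] "fcf" (len 3) => palindrome
  [0:2] "aa" (len 2) => palindrome
  [1:3] "aa" (len 2) => palindrome
Longest palindromic substring: "aaa" with length 3

3


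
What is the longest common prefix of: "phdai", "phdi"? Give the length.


Words: phdai, phdi
  Position 0: all 'p' => match
  Position 1: all 'h' => match
  Position 2: all 'd' => match
  Position 3: ('a', 'i') => mismatch, stop
LCP = "phd" (length 3)

3


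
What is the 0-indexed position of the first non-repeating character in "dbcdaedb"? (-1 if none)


Input: dbcdaedb
Character frequencies:
  'a': 1
  'b': 2
  'c': 1
  'd': 3
  'e': 1
Scanning left to right for freq == 1:
  Position 0 ('d'): freq=3, skip
  Position 1 ('b'): freq=2, skip
  Position 2 ('c'): unique! => answer = 2

2


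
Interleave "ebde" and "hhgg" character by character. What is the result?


Interleaving "ebde" and "hhgg":
  Position 0: 'e' from first, 'h' from second => "eh"
  Position 1: 'b' from first, 'h' from second => "bh"
  Position 2: 'd' from first, 'g' from second => "dg"
  Position 3: 'e' from first, 'g' from second => "eg"
Result: ehbhdgeg

ehbhdgeg


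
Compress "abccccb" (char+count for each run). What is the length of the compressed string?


Input: abccccb
Runs:
  'a' x 1 => "a1"
  'b' x 1 => "b1"
  'c' x 4 => "c4"
  'b' x 1 => "b1"
Compressed: "a1b1c4b1"
Compressed length: 8

8


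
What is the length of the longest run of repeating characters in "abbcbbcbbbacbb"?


Input: "abbcbbcbbbacbb"
Scanning for longest run:
  Position 1 ('b'): new char, reset run to 1
  Position 2 ('b'): continues run of 'b', length=2
  Position 3 ('c'): new char, reset run to 1
  Position 4 ('b'): new char, reset run to 1
  Position 5 ('b'): continues run of 'b', length=2
  Position 6 ('c'): new char, reset run to 1
  Position 7 ('b'): new char, reset run to 1
  Position 8 ('b'): continues run of 'b', length=2
  Position 9 ('b'): continues run of 'b', length=3
  Position 10 ('a'): new char, reset run to 1
  Position 11 ('c'): new char, reset run to 1
  Position 12 ('b'): new char, reset run to 1
  Position 13 ('b'): continues run of 'b', length=2
Longest run: 'b' with length 3

3


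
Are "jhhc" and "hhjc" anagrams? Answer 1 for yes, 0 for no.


Strings: "jhhc", "hhjc"
Sorted first:  chhj
Sorted second: chhj
Sorted forms match => anagrams

1


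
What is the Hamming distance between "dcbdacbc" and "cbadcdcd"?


Comparing "dcbdacbc" and "cbadcdcd" position by position:
  Position 0: 'd' vs 'c' => differ
  Position 1: 'c' vs 'b' => differ
  Position 2: 'b' vs 'a' => differ
  Position 3: 'd' vs 'd' => same
  Position 4: 'a' vs 'c' => differ
  Position 5: 'c' vs 'd' => differ
  Position 6: 'b' vs 'c' => differ
  Position 7: 'c' vs 'd' => differ
Total differences (Hamming distance): 7

7


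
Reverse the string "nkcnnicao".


Input: nkcnnicao
Reading characters right to left:
  Position 8: 'o'
  Position 7: 'a'
  Position 6: 'c'
  Position 5: 'i'
  Position 4: 'n'
  Position 3: 'n'
  Position 2: 'c'
  Position 1: 'k'
  Position 0: 'n'
Reversed: oacinnckn

oacinnckn


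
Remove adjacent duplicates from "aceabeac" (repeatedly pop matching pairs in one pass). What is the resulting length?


Input: aceabeac
Stack-based adjacent duplicate removal:
  Read 'a': push. Stack: a
  Read 'c': push. Stack: ac
  Read 'e': push. Stack: ace
  Read 'a': push. Stack: acea
  Read 'b': push. Stack: aceab
  Read 'e': push. Stack: aceabe
  Read 'a': push. Stack: aceabea
  Read 'c': push. Stack: aceabeac
Final stack: "aceabeac" (length 8)

8


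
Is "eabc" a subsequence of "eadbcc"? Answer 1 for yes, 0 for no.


Check if "eabc" is a subsequence of "eadbcc"
Greedy scan:
  Position 0 ('e'): matches sub[0] = 'e'
  Position 1 ('a'): matches sub[1] = 'a'
  Position 2 ('d'): no match needed
  Position 3 ('b'): matches sub[2] = 'b'
  Position 4 ('c'): matches sub[3] = 'c'
  Position 5 ('c'): no match needed
All 4 characters matched => is a subsequence

1


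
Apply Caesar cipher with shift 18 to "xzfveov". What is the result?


Caesar cipher: shift "xzfveov" by 18
  'x' (pos 23) + 18 = pos 15 = 'p'
  'z' (pos 25) + 18 = pos 17 = 'r'
  'f' (pos 5) + 18 = pos 23 = 'x'
  'v' (pos 21) + 18 = pos 13 = 'n'
  'e' (pos 4) + 18 = pos 22 = 'w'
  'o' (pos 14) + 18 = pos 6 = 'g'
  'v' (pos 21) + 18 = pos 13 = 'n'
Result: prxnwgn

prxnwgn


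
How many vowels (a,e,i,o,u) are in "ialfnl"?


Input: ialfnl
Checking each character:
  'i' at position 0: vowel (running total: 1)
  'a' at position 1: vowel (running total: 2)
  'l' at position 2: consonant
  'f' at position 3: consonant
  'n' at position 4: consonant
  'l' at position 5: consonant
Total vowels: 2

2


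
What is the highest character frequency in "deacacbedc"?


Input: deacacbedc
Character counts:
  'a': 2
  'b': 1
  'c': 3
  'd': 2
  'e': 2
Maximum frequency: 3

3


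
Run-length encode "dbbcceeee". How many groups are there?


Input: dbbcceeee
Scanning for consecutive runs:
  Group 1: 'd' x 1 (positions 0-0)
  Group 2: 'b' x 2 (positions 1-2)
  Group 3: 'c' x 2 (positions 3-4)
  Group 4: 'e' x 4 (positions 5-8)
Total groups: 4

4


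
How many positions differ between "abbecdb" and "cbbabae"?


Comparing "abbecdb" and "cbbabae" position by position:
  Position 0: 'a' vs 'c' => DIFFER
  Position 1: 'b' vs 'b' => same
  Position 2: 'b' vs 'b' => same
  Position 3: 'e' vs 'a' => DIFFER
  Position 4: 'c' vs 'b' => DIFFER
  Position 5: 'd' vs 'a' => DIFFER
  Position 6: 'b' vs 'e' => DIFFER
Positions that differ: 5

5


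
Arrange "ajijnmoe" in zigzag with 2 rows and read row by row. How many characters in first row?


Zigzag "ajijnmoe" into 2 rows:
Placing characters:
  'a' => row 0
  'j' => row 1
  'i' => row 0
  'j' => row 1
  'n' => row 0
  'm' => row 1
  'o' => row 0
  'e' => row 1
Rows:
  Row 0: "aino"
  Row 1: "jjme"
First row length: 4

4


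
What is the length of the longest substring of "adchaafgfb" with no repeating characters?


Input: "adchaafgfb"
Sliding window (track last position of each char):
  Position 0 ('a'): window [0,0] length 1 -- new best
  Position 1 ('d'): window [0,1] length 2 -- new best
  Position 2 ('c'): window [0,2] length 3 -- new best
  Position 3 ('h'): window [0,3] length 4 -- new best
  Position 4 ('a'): repeat (last at 0), move window start to 1
  Position 4 ('a'): window [1,4] length 4
  Position 5 ('a'): repeat (last at 4), move window start to 5
  Position 5 ('a'): window [5,5] length 1
  Position 6 ('f'): window [5,6] length 2
  Position 7 ('g'): window [5,7] length 3
  Position 8 ('f'): repeat (last at 6), move window start to 7
  Position 8 ('f'): window [7,8] length 2
  Position 9 ('b'): window [7,9] length 3
Longest substring with no repeats: "adch" with length 4

4


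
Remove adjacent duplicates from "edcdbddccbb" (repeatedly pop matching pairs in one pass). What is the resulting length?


Input: edcdbddccbb
Stack-based adjacent duplicate removal:
  Read 'e': push. Stack: e
  Read 'd': push. Stack: ed
  Read 'c': push. Stack: edc
  Read 'd': push. Stack: edcd
  Read 'b': push. Stack: edcdb
  Read 'd': push. Stack: edcdbd
  Read 'd': matches stack top 'd' => pop. Stack: edcdb
  Read 'c': push. Stack: edcdbc
  Read 'c': matches stack top 'c' => pop. Stack: edcdb
  Read 'b': matches stack top 'b' => pop. Stack: edcd
  Read 'b': push. Stack: edcdb
Final stack: "edcdb" (length 5)

5


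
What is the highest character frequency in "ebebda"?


Input: ebebda
Character counts:
  'a': 1
  'b': 2
  'd': 1
  'e': 2
Maximum frequency: 2

2


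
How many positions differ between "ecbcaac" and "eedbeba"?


Comparing "ecbcaac" and "eedbeba" position by position:
  Position 0: 'e' vs 'e' => same
  Position 1: 'c' vs 'e' => DIFFER
  Position 2: 'b' vs 'd' => DIFFER
  Position 3: 'c' vs 'b' => DIFFER
  Position 4: 'a' vs 'e' => DIFFER
  Position 5: 'a' vs 'b' => DIFFER
  Position 6: 'c' vs 'a' => DIFFER
Positions that differ: 6

6


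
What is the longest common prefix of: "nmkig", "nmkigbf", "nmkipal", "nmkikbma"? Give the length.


Words: nmkig, nmkigbf, nmkipal, nmkikbma
  Position 0: all 'n' => match
  Position 1: all 'm' => match
  Position 2: all 'k' => match
  Position 3: all 'i' => match
  Position 4: ('g', 'g', 'p', 'k') => mismatch, stop
LCP = "nmki" (length 4)

4


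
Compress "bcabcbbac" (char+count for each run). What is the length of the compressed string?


Input: bcabcbbac
Runs:
  'b' x 1 => "b1"
  'c' x 1 => "c1"
  'a' x 1 => "a1"
  'b' x 1 => "b1"
  'c' x 1 => "c1"
  'b' x 2 => "b2"
  'a' x 1 => "a1"
  'c' x 1 => "c1"
Compressed: "b1c1a1b1c1b2a1c1"
Compressed length: 16

16


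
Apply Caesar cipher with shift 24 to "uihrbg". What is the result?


Caesar cipher: shift "uihrbg" by 24
  'u' (pos 20) + 24 = pos 18 = 's'
  'i' (pos 8) + 24 = pos 6 = 'g'
  'h' (pos 7) + 24 = pos 5 = 'f'
  'r' (pos 17) + 24 = pos 15 = 'p'
  'b' (pos 1) + 24 = pos 25 = 'z'
  'g' (pos 6) + 24 = pos 4 = 'e'
Result: sgfpze

sgfpze


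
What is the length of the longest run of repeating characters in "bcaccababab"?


Input: "bcaccababab"
Scanning for longest run:
  Position 1 ('c'): new char, reset run to 1
  Position 2 ('a'): new char, reset run to 1
  Position 3 ('c'): new char, reset run to 1
  Position 4 ('c'): continues run of 'c', length=2
  Position 5 ('a'): new char, reset run to 1
  Position 6 ('b'): new char, reset run to 1
  Position 7 ('a'): new char, reset run to 1
  Position 8 ('b'): new char, reset run to 1
  Position 9 ('a'): new char, reset run to 1
  Position 10 ('b'): new char, reset run to 1
Longest run: 'c' with length 2

2


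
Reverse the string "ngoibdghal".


Input: ngoibdghal
Reading characters right to left:
  Position 9: 'l'
  Position 8: 'a'
  Position 7: 'h'
  Position 6: 'g'
  Position 5: 'd'
  Position 4: 'b'
  Position 3: 'i'
  Position 2: 'o'
  Position 1: 'g'
  Position 0: 'n'
Reversed: lahgdbiogn

lahgdbiogn


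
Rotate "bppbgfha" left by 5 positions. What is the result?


Input: "bppbgfha", rotate left by 5
First 5 characters: "bppbg"
Remaining characters: "fha"
Concatenate remaining + first: "fha" + "bppbg" = "fhabppbg"

fhabppbg


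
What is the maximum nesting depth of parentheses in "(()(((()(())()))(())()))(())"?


Input: "(()(((()(())()))(())()))(())"
Tracking depth:
  Position 0 '(': depth becomes 1
  Position 1 '(': depth becomes 2
  Position 2 ')': depth becomes 1
  Position 3 '(': depth becomes 2
  Position 4 '(': depth becomes 3
  Position 5 '(': depth becomes 4
  Position 6 '(': depth becomes 5
  Position 7 ')': depth becomes 4
  Position 8 '(': depth becomes 5
  Position 9 '(': depth becomes 6
  Position 10 ')': depth becomes 5
  Position 11 ')': depth becomes 4
  Position 12 '(': depth becomes 5
  Position 13 ')': depth becomes 4
  Position 14 ')': depth becomes 3
  Position 15 ')': depth becomes 2
  Position 16 '(': depth becomes 3
  Position 17 '(': depth becomes 4
  Position 18 ')': depth becomes 3
  Position 19 ')': depth becomes 2
  Position 20 '(': depth becomes 3
  Position 21 ')': depth becomes 2
  Position 22 ')': depth becomes 1
  Position 23 ')': depth becomes 0
  Position 24 '(': depth becomes 1
  Position 25 '(': depth becomes 2
  Position 26 ')': depth becomes 1
  Position 27 ')': depth becomes 0
Maximum depth reached: 6

6


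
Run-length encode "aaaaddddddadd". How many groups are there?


Input: aaaaddddddadd
Scanning for consecutive runs:
  Group 1: 'a' x 4 (positions 0-3)
  Group 2: 'd' x 6 (positions 4-9)
  Group 3: 'a' x 1 (positions 10-10)
  Group 4: 'd' x 2 (positions 11-12)
Total groups: 4

4


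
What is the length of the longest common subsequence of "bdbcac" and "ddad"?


LCS of "bdbcac" and "ddad"
DP table:
           d    d    a    d
      0    0    0    0    0
  b   0    0    0    0    0
  d   0    1    1    1    1
  b   0    1    1    1    1
  c   0    1    1    1    1
  a   0    1    1    2    2
  c   0    1    1    2    2
LCS length = dp[6][4] = 2

2


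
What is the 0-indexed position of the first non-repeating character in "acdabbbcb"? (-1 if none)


Input: acdabbbcb
Character frequencies:
  'a': 2
  'b': 4
  'c': 2
  'd': 1
Scanning left to right for freq == 1:
  Position 0 ('a'): freq=2, skip
  Position 1 ('c'): freq=2, skip
  Position 2 ('d'): unique! => answer = 2

2


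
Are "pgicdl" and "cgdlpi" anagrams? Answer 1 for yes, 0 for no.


Strings: "pgicdl", "cgdlpi"
Sorted first:  cdgilp
Sorted second: cdgilp
Sorted forms match => anagrams

1


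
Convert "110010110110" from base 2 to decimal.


Input: "110010110110" in base 2
Positional expansion:
  Digit '1' (value 1) x 2^11 = 2048
  Digit '1' (value 1) x 2^10 = 1024
  Digit '0' (value 0) x 2^9 = 0
  Digit '0' (value 0) x 2^8 = 0
  Digit '1' (value 1) x 2^7 = 128
  Digit '0' (value 0) x 2^6 = 0
  Digit '1' (value 1) x 2^5 = 32
  Digit '1' (value 1) x 2^4 = 16
  Digit '0' (value 0) x 2^3 = 0
  Digit '1' (value 1) x 2^2 = 4
  Digit '1' (value 1) x 2^1 = 2
  Digit '0' (value 0) x 2^0 = 0
Sum = 3254

3254


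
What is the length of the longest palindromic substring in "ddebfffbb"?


Input: "ddebfffbb"
Checking substrings for palindromes:
  [3:8] "bfffb" (len 5) => palindrome
  [4:7] "fff" (len 3) => palindrome
  [0:2] "dd" (len 2) => palindrome
  [4:6] "ff" (len 2) => palindrome
  [5:7] "ff" (len 2) => palindrome
  [7:9] "bb" (len 2) => palindrome
Longest palindromic substring: "bfffb" with length 5

5


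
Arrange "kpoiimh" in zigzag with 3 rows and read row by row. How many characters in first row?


Zigzag "kpoiimh" into 3 rows:
Placing characters:
  'k' => row 0
  'p' => row 1
  'o' => row 2
  'i' => row 1
  'i' => row 0
  'm' => row 1
  'h' => row 2
Rows:
  Row 0: "ki"
  Row 1: "pim"
  Row 2: "oh"
First row length: 2

2


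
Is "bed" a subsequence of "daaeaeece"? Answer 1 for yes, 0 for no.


Check if "bed" is a subsequence of "daaeaeece"
Greedy scan:
  Position 0 ('d'): no match needed
  Position 1 ('a'): no match needed
  Position 2 ('a'): no match needed
  Position 3 ('e'): no match needed
  Position 4 ('a'): no match needed
  Position 5 ('e'): no match needed
  Position 6 ('e'): no match needed
  Position 7 ('c'): no match needed
  Position 8 ('e'): no match needed
Only matched 0/3 characters => not a subsequence

0


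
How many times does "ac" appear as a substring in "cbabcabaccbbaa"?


Searching for "ac" in "cbabcabaccbbaa"
Scanning each position:
  Position 0: "cb" => no
  Position 1: "ba" => no
  Position 2: "ab" => no
  Position 3: "bc" => no
  Position 4: "ca" => no
  Position 5: "ab" => no
  Position 6: "ba" => no
  Position 7: "ac" => MATCH
  Position 8: "cc" => no
  Position 9: "cb" => no
  Position 10: "bb" => no
  Position 11: "ba" => no
  Position 12: "aa" => no
Total occurrences: 1

1


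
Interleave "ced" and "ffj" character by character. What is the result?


Interleaving "ced" and "ffj":
  Position 0: 'c' from first, 'f' from second => "cf"
  Position 1: 'e' from first, 'f' from second => "ef"
  Position 2: 'd' from first, 'j' from second => "dj"
Result: cfefdj

cfefdj


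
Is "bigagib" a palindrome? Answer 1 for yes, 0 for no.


Input: bigagib
Reversed: bigagib
  Compare pos 0 ('b') with pos 6 ('b'): match
  Compare pos 1 ('i') with pos 5 ('i'): match
  Compare pos 2 ('g') with pos 4 ('g'): match
Result: palindrome

1


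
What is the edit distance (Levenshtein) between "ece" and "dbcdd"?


Computing edit distance: "ece" -> "dbcdd"
DP table:
           d    b    c    d    d
      0    1    2    3    4    5
  e   1    1    2    3    4    5
  c   2    2    2    2    3    4
  e   3    3    3    3    3    4
Edit distance = dp[3][5] = 4

4


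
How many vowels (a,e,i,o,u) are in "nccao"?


Input: nccao
Checking each character:
  'n' at position 0: consonant
  'c' at position 1: consonant
  'c' at position 2: consonant
  'a' at position 3: vowel (running total: 1)
  'o' at position 4: vowel (running total: 2)
Total vowels: 2

2


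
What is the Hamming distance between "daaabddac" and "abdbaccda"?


Comparing "daaabddac" and "abdbaccda" position by position:
  Position 0: 'd' vs 'a' => differ
  Position 1: 'a' vs 'b' => differ
  Position 2: 'a' vs 'd' => differ
  Position 3: 'a' vs 'b' => differ
  Position 4: 'b' vs 'a' => differ
  Position 5: 'd' vs 'c' => differ
  Position 6: 'd' vs 'c' => differ
  Position 7: 'a' vs 'd' => differ
  Position 8: 'c' vs 'a' => differ
Total differences (Hamming distance): 9

9


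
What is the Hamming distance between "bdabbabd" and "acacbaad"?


Comparing "bdabbabd" and "acacbaad" position by position:
  Position 0: 'b' vs 'a' => differ
  Position 1: 'd' vs 'c' => differ
  Position 2: 'a' vs 'a' => same
  Position 3: 'b' vs 'c' => differ
  Position 4: 'b' vs 'b' => same
  Position 5: 'a' vs 'a' => same
  Position 6: 'b' vs 'a' => differ
  Position 7: 'd' vs 'd' => same
Total differences (Hamming distance): 4

4


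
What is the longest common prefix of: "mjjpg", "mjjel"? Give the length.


Words: mjjpg, mjjel
  Position 0: all 'm' => match
  Position 1: all 'j' => match
  Position 2: all 'j' => match
  Position 3: ('p', 'e') => mismatch, stop
LCP = "mjj" (length 3)

3


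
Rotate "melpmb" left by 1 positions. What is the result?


Input: "melpmb", rotate left by 1
First 1 characters: "m"
Remaining characters: "elpmb"
Concatenate remaining + first: "elpmb" + "m" = "elpmbm"

elpmbm


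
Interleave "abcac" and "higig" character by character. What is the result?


Interleaving "abcac" and "higig":
  Position 0: 'a' from first, 'h' from second => "ah"
  Position 1: 'b' from first, 'i' from second => "bi"
  Position 2: 'c' from first, 'g' from second => "cg"
  Position 3: 'a' from first, 'i' from second => "ai"
  Position 4: 'c' from first, 'g' from second => "cg"
Result: ahbicgaicg

ahbicgaicg


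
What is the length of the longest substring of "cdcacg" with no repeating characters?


Input: "cdcacg"
Sliding window (track last position of each char):
  Position 0 ('c'): window [0,0] length 1 -- new best
  Position 1 ('d'): window [0,1] length 2 -- new best
  Position 2 ('c'): repeat (last at 0), move window start to 1
  Position 2 ('c'): window [1,2] length 2
  Position 3 ('a'): window [1,3] length 3 -- new best
  Position 4 ('c'): repeat (last at 2), move window start to 3
  Position 4 ('c'): window [3,4] length 2
  Position 5 ('g'): window [3,5] length 3
Longest substring with no repeats: "dca" with length 3

3


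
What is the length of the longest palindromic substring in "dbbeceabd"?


Input: "dbbeceabd"
Checking substrings for palindromes:
  [3:6] "ece" (len 3) => palindrome
  [1:3] "bb" (len 2) => palindrome
Longest palindromic substring: "ece" with length 3

3


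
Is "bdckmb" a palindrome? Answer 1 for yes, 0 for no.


Input: bdckmb
Reversed: bmkcdb
  Compare pos 0 ('b') with pos 5 ('b'): match
  Compare pos 1 ('d') with pos 4 ('m'): MISMATCH
  Compare pos 2 ('c') with pos 3 ('k'): MISMATCH
Result: not a palindrome

0


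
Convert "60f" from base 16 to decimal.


Input: "60f" in base 16
Positional expansion:
  Digit '6' (value 6) x 16^2 = 1536
  Digit '0' (value 0) x 16^1 = 0
  Digit 'f' (value 15) x 16^0 = 15
Sum = 1551

1551


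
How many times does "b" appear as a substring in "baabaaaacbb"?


Searching for "b" in "baabaaaacbb"
Scanning each position:
  Position 0: "b" => MATCH
  Position 1: "a" => no
  Position 2: "a" => no
  Position 3: "b" => MATCH
  Position 4: "a" => no
  Position 5: "a" => no
  Position 6: "a" => no
  Position 7: "a" => no
  Position 8: "c" => no
  Position 9: "b" => MATCH
  Position 10: "b" => MATCH
Total occurrences: 4

4


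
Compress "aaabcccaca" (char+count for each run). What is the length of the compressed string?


Input: aaabcccaca
Runs:
  'a' x 3 => "a3"
  'b' x 1 => "b1"
  'c' x 3 => "c3"
  'a' x 1 => "a1"
  'c' x 1 => "c1"
  'a' x 1 => "a1"
Compressed: "a3b1c3a1c1a1"
Compressed length: 12

12


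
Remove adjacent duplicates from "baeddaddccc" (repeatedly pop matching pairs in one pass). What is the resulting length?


Input: baeddaddccc
Stack-based adjacent duplicate removal:
  Read 'b': push. Stack: b
  Read 'a': push. Stack: ba
  Read 'e': push. Stack: bae
  Read 'd': push. Stack: baed
  Read 'd': matches stack top 'd' => pop. Stack: bae
  Read 'a': push. Stack: baea
  Read 'd': push. Stack: baead
  Read 'd': matches stack top 'd' => pop. Stack: baea
  Read 'c': push. Stack: baeac
  Read 'c': matches stack top 'c' => pop. Stack: baea
  Read 'c': push. Stack: baeac
Final stack: "baeac" (length 5)

5


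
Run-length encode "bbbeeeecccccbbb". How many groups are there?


Input: bbbeeeecccccbbb
Scanning for consecutive runs:
  Group 1: 'b' x 3 (positions 0-2)
  Group 2: 'e' x 4 (positions 3-6)
  Group 3: 'c' x 5 (positions 7-11)
  Group 4: 'b' x 3 (positions 12-14)
Total groups: 4

4


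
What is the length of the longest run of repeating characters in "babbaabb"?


Input: "babbaabb"
Scanning for longest run:
  Position 1 ('a'): new char, reset run to 1
  Position 2 ('b'): new char, reset run to 1
  Position 3 ('b'): continues run of 'b', length=2
  Position 4 ('a'): new char, reset run to 1
  Position 5 ('a'): continues run of 'a', length=2
  Position 6 ('b'): new char, reset run to 1
  Position 7 ('b'): continues run of 'b', length=2
Longest run: 'b' with length 2

2


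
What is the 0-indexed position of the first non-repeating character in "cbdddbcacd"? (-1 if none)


Input: cbdddbcacd
Character frequencies:
  'a': 1
  'b': 2
  'c': 3
  'd': 4
Scanning left to right for freq == 1:
  Position 0 ('c'): freq=3, skip
  Position 1 ('b'): freq=2, skip
  Position 2 ('d'): freq=4, skip
  Position 3 ('d'): freq=4, skip
  Position 4 ('d'): freq=4, skip
  Position 5 ('b'): freq=2, skip
  Position 6 ('c'): freq=3, skip
  Position 7 ('a'): unique! => answer = 7

7


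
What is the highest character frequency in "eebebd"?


Input: eebebd
Character counts:
  'b': 2
  'd': 1
  'e': 3
Maximum frequency: 3

3


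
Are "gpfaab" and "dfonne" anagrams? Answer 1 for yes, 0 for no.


Strings: "gpfaab", "dfonne"
Sorted first:  aabfgp
Sorted second: defnno
Differ at position 0: 'a' vs 'd' => not anagrams

0


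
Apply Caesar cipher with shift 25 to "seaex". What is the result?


Caesar cipher: shift "seaex" by 25
  's' (pos 18) + 25 = pos 17 = 'r'
  'e' (pos 4) + 25 = pos 3 = 'd'
  'a' (pos 0) + 25 = pos 25 = 'z'
  'e' (pos 4) + 25 = pos 3 = 'd'
  'x' (pos 23) + 25 = pos 22 = 'w'
Result: rdzdw

rdzdw


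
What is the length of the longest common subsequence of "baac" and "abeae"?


LCS of "baac" and "abeae"
DP table:
           a    b    e    a    e
      0    0    0    0    0    0
  b   0    0    1    1    1    1
  a   0    1    1    1    2    2
  a   0    1    1    1    2    2
  c   0    1    1    1    2    2
LCS length = dp[4][5] = 2

2


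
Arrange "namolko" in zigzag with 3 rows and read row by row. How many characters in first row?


Zigzag "namolko" into 3 rows:
Placing characters:
  'n' => row 0
  'a' => row 1
  'm' => row 2
  'o' => row 1
  'l' => row 0
  'k' => row 1
  'o' => row 2
Rows:
  Row 0: "nl"
  Row 1: "aok"
  Row 2: "mo"
First row length: 2

2


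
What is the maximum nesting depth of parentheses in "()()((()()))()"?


Input: "()()((()()))()"
Tracking depth:
  Position 0 '(': depth becomes 1
  Position 1 ')': depth becomes 0
  Position 2 '(': depth becomes 1
  Position 3 ')': depth becomes 0
  Position 4 '(': depth becomes 1
  Position 5 '(': depth becomes 2
  Position 6 '(': depth becomes 3
  Position 7 ')': depth becomes 2
  Position 8 '(': depth becomes 3
  Position 9 ')': depth becomes 2
  Position 10 ')': depth becomes 1
  Position 11 ')': depth becomes 0
  Position 12 '(': depth becomes 1
  Position 13 ')': depth becomes 0
Maximum depth reached: 3

3


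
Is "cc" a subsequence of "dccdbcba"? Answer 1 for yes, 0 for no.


Check if "cc" is a subsequence of "dccdbcba"
Greedy scan:
  Position 0 ('d'): no match needed
  Position 1 ('c'): matches sub[0] = 'c'
  Position 2 ('c'): matches sub[1] = 'c'
  Position 3 ('d'): no match needed
  Position 4 ('b'): no match needed
  Position 5 ('c'): no match needed
  Position 6 ('b'): no match needed
  Position 7 ('a'): no match needed
All 2 characters matched => is a subsequence

1


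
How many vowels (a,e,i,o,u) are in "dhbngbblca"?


Input: dhbngbblca
Checking each character:
  'd' at position 0: consonant
  'h' at position 1: consonant
  'b' at position 2: consonant
  'n' at position 3: consonant
  'g' at position 4: consonant
  'b' at position 5: consonant
  'b' at position 6: consonant
  'l' at position 7: consonant
  'c' at position 8: consonant
  'a' at position 9: vowel (running total: 1)
Total vowels: 1

1


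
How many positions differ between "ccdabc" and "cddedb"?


Comparing "ccdabc" and "cddedb" position by position:
  Position 0: 'c' vs 'c' => same
  Position 1: 'c' vs 'd' => DIFFER
  Position 2: 'd' vs 'd' => same
  Position 3: 'a' vs 'e' => DIFFER
  Position 4: 'b' vs 'd' => DIFFER
  Position 5: 'c' vs 'b' => DIFFER
Positions that differ: 4

4


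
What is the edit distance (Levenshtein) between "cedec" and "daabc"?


Computing edit distance: "cedec" -> "daabc"
DP table:
           d    a    a    b    c
      0    1    2    3    4    5
  c   1    1    2    3    4    4
  e   2    2    2    3    4    5
  d   3    2    3    3    4    5
  e   4    3    3    4    4    5
  c   5    4    4    4    5    4
Edit distance = dp[5][5] = 4

4


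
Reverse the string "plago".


Input: plago
Reading characters right to left:
  Position 4: 'o'
  Position 3: 'g'
  Position 2: 'a'
  Position 1: 'l'
  Position 0: 'p'
Reversed: ogalp

ogalp


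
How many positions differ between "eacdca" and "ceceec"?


Comparing "eacdca" and "ceceec" position by position:
  Position 0: 'e' vs 'c' => DIFFER
  Position 1: 'a' vs 'e' => DIFFER
  Position 2: 'c' vs 'c' => same
  Position 3: 'd' vs 'e' => DIFFER
  Position 4: 'c' vs 'e' => DIFFER
  Position 5: 'a' vs 'c' => DIFFER
Positions that differ: 5

5


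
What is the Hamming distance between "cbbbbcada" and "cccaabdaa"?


Comparing "cbbbbcada" and "cccaabdaa" position by position:
  Position 0: 'c' vs 'c' => same
  Position 1: 'b' vs 'c' => differ
  Position 2: 'b' vs 'c' => differ
  Position 3: 'b' vs 'a' => differ
  Position 4: 'b' vs 'a' => differ
  Position 5: 'c' vs 'b' => differ
  Position 6: 'a' vs 'd' => differ
  Position 7: 'd' vs 'a' => differ
  Position 8: 'a' vs 'a' => same
Total differences (Hamming distance): 7

7


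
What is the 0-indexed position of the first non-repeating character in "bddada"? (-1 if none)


Input: bddada
Character frequencies:
  'a': 2
  'b': 1
  'd': 3
Scanning left to right for freq == 1:
  Position 0 ('b'): unique! => answer = 0

0


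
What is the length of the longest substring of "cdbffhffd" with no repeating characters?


Input: "cdbffhffd"
Sliding window (track last position of each char):
  Position 0 ('c'): window [0,0] length 1 -- new best
  Position 1 ('d'): window [0,1] length 2 -- new best
  Position 2 ('b'): window [0,2] length 3 -- new best
  Position 3 ('f'): window [0,3] length 4 -- new best
  Position 4 ('f'): repeat (last at 3), move window start to 4
  Position 4 ('f'): window [4,4] length 1
  Position 5 ('h'): window [4,5] length 2
  Position 6 ('f'): repeat (last at 4), move window start to 5
  Position 6 ('f'): window [5,6] length 2
  Position 7 ('f'): repeat (last at 6), move window start to 7
  Position 7 ('f'): window [7,7] length 1
  Position 8 ('d'): window [7,8] length 2
Longest substring with no repeats: "cdbf" with length 4

4


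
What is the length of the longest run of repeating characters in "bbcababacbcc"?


Input: "bbcababacbcc"
Scanning for longest run:
  Position 1 ('b'): continues run of 'b', length=2
  Position 2 ('c'): new char, reset run to 1
  Position 3 ('a'): new char, reset run to 1
  Position 4 ('b'): new char, reset run to 1
  Position 5 ('a'): new char, reset run to 1
  Position 6 ('b'): new char, reset run to 1
  Position 7 ('a'): new char, reset run to 1
  Position 8 ('c'): new char, reset run to 1
  Position 9 ('b'): new char, reset run to 1
  Position 10 ('c'): new char, reset run to 1
  Position 11 ('c'): continues run of 'c', length=2
Longest run: 'b' with length 2

2


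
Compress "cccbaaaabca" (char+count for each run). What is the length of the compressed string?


Input: cccbaaaabca
Runs:
  'c' x 3 => "c3"
  'b' x 1 => "b1"
  'a' x 4 => "a4"
  'b' x 1 => "b1"
  'c' x 1 => "c1"
  'a' x 1 => "a1"
Compressed: "c3b1a4b1c1a1"
Compressed length: 12

12


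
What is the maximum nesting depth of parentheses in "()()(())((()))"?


Input: "()()(())((()))"
Tracking depth:
  Position 0 '(': depth becomes 1
  Position 1 ')': depth becomes 0
  Position 2 '(': depth becomes 1
  Position 3 ')': depth becomes 0
  Position 4 '(': depth becomes 1
  Position 5 '(': depth becomes 2
  Position 6 ')': depth becomes 1
  Position 7 ')': depth becomes 0
  Position 8 '(': depth becomes 1
  Position 9 '(': depth becomes 2
  Position 10 '(': depth becomes 3
  Position 11 ')': depth becomes 2
  Position 12 ')': depth becomes 1
  Position 13 ')': depth becomes 0
Maximum depth reached: 3

3


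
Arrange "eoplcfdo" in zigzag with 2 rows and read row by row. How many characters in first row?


Zigzag "eoplcfdo" into 2 rows:
Placing characters:
  'e' => row 0
  'o' => row 1
  'p' => row 0
  'l' => row 1
  'c' => row 0
  'f' => row 1
  'd' => row 0
  'o' => row 1
Rows:
  Row 0: "epcd"
  Row 1: "olfo"
First row length: 4

4


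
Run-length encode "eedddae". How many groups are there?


Input: eedddae
Scanning for consecutive runs:
  Group 1: 'e' x 2 (positions 0-1)
  Group 2: 'd' x 3 (positions 2-4)
  Group 3: 'a' x 1 (positions 5-5)
  Group 4: 'e' x 1 (positions 6-6)
Total groups: 4

4


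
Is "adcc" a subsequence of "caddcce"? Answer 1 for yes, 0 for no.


Check if "adcc" is a subsequence of "caddcce"
Greedy scan:
  Position 0 ('c'): no match needed
  Position 1 ('a'): matches sub[0] = 'a'
  Position 2 ('d'): matches sub[1] = 'd'
  Position 3 ('d'): no match needed
  Position 4 ('c'): matches sub[2] = 'c'
  Position 5 ('c'): matches sub[3] = 'c'
  Position 6 ('e'): no match needed
All 4 characters matched => is a subsequence

1


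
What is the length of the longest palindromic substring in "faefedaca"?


Input: "faefedaca"
Checking substrings for palindromes:
  [2:5] "efe" (len 3) => palindrome
  [6:9] "aca" (len 3) => palindrome
Longest palindromic substring: "efe" with length 3

3


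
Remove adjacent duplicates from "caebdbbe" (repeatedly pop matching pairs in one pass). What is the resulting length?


Input: caebdbbe
Stack-based adjacent duplicate removal:
  Read 'c': push. Stack: c
  Read 'a': push. Stack: ca
  Read 'e': push. Stack: cae
  Read 'b': push. Stack: caeb
  Read 'd': push. Stack: caebd
  Read 'b': push. Stack: caebdb
  Read 'b': matches stack top 'b' => pop. Stack: caebd
  Read 'e': push. Stack: caebde
Final stack: "caebde" (length 6)

6


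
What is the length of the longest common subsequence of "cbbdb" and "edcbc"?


LCS of "cbbdb" and "edcbc"
DP table:
           e    d    c    b    c
      0    0    0    0    0    0
  c   0    0    0    1    1    1
  b   0    0    0    1    2    2
  b   0    0    0    1    2    2
  d   0    0    1    1    2    2
  b   0    0    1    1    2    2
LCS length = dp[5][5] = 2

2


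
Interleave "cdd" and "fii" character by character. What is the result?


Interleaving "cdd" and "fii":
  Position 0: 'c' from first, 'f' from second => "cf"
  Position 1: 'd' from first, 'i' from second => "di"
  Position 2: 'd' from first, 'i' from second => "di"
Result: cfdidi

cfdidi


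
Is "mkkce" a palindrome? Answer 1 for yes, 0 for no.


Input: mkkce
Reversed: eckkm
  Compare pos 0 ('m') with pos 4 ('e'): MISMATCH
  Compare pos 1 ('k') with pos 3 ('c'): MISMATCH
Result: not a palindrome

0


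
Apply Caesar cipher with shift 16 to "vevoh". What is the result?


Caesar cipher: shift "vevoh" by 16
  'v' (pos 21) + 16 = pos 11 = 'l'
  'e' (pos 4) + 16 = pos 20 = 'u'
  'v' (pos 21) + 16 = pos 11 = 'l'
  'o' (pos 14) + 16 = pos 4 = 'e'
  'h' (pos 7) + 16 = pos 23 = 'x'
Result: lulex

lulex


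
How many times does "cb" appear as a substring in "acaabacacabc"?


Searching for "cb" in "acaabacacabc"
Scanning each position:
  Position 0: "ac" => no
  Position 1: "ca" => no
  Position 2: "aa" => no
  Position 3: "ab" => no
  Position 4: "ba" => no
  Position 5: "ac" => no
  Position 6: "ca" => no
  Position 7: "ac" => no
  Position 8: "ca" => no
  Position 9: "ab" => no
  Position 10: "bc" => no
Total occurrences: 0

0


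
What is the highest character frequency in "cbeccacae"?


Input: cbeccacae
Character counts:
  'a': 2
  'b': 1
  'c': 4
  'e': 2
Maximum frequency: 4

4


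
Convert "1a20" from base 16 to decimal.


Input: "1a20" in base 16
Positional expansion:
  Digit '1' (value 1) x 16^3 = 4096
  Digit 'a' (value 10) x 16^2 = 2560
  Digit '2' (value 2) x 16^1 = 32
  Digit '0' (value 0) x 16^0 = 0
Sum = 6688

6688


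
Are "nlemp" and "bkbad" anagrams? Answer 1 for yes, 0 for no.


Strings: "nlemp", "bkbad"
Sorted first:  elmnp
Sorted second: abbdk
Differ at position 0: 'e' vs 'a' => not anagrams

0


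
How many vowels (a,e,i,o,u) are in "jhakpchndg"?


Input: jhakpchndg
Checking each character:
  'j' at position 0: consonant
  'h' at position 1: consonant
  'a' at position 2: vowel (running total: 1)
  'k' at position 3: consonant
  'p' at position 4: consonant
  'c' at position 5: consonant
  'h' at position 6: consonant
  'n' at position 7: consonant
  'd' at position 8: consonant
  'g' at position 9: consonant
Total vowels: 1

1


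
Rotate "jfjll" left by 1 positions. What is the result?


Input: "jfjll", rotate left by 1
First 1 characters: "j"
Remaining characters: "fjll"
Concatenate remaining + first: "fjll" + "j" = "fjllj"

fjllj


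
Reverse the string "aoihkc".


Input: aoihkc
Reading characters right to left:
  Position 5: 'c'
  Position 4: 'k'
  Position 3: 'h'
  Position 2: 'i'
  Position 1: 'o'
  Position 0: 'a'
Reversed: ckhioa

ckhioa


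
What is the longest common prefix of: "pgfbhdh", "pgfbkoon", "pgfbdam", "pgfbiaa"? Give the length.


Words: pgfbhdh, pgfbkoon, pgfbdam, pgfbiaa
  Position 0: all 'p' => match
  Position 1: all 'g' => match
  Position 2: all 'f' => match
  Position 3: all 'b' => match
  Position 4: ('h', 'k', 'd', 'i') => mismatch, stop
LCP = "pgfb" (length 4)

4


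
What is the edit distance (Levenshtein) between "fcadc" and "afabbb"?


Computing edit distance: "fcadc" -> "afabbb"
DP table:
           a    f    a    b    b    b
      0    1    2    3    4    5    6
  f   1    1    1    2    3    4    5
  c   2    2    2    2    3    4    5
  a   3    2    3    2    3    4    5
  d   4    3    3    3    3    4    5
  c   5    4    4    4    4    4    5
Edit distance = dp[5][6] = 5

5


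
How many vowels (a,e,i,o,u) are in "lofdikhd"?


Input: lofdikhd
Checking each character:
  'l' at position 0: consonant
  'o' at position 1: vowel (running total: 1)
  'f' at position 2: consonant
  'd' at position 3: consonant
  'i' at position 4: vowel (running total: 2)
  'k' at position 5: consonant
  'h' at position 6: consonant
  'd' at position 7: consonant
Total vowels: 2

2


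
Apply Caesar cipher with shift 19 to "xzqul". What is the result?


Caesar cipher: shift "xzqul" by 19
  'x' (pos 23) + 19 = pos 16 = 'q'
  'z' (pos 25) + 19 = pos 18 = 's'
  'q' (pos 16) + 19 = pos 9 = 'j'
  'u' (pos 20) + 19 = pos 13 = 'n'
  'l' (pos 11) + 19 = pos 4 = 'e'
Result: qsjne

qsjne


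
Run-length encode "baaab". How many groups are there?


Input: baaab
Scanning for consecutive runs:
  Group 1: 'b' x 1 (positions 0-0)
  Group 2: 'a' x 3 (positions 1-3)
  Group 3: 'b' x 1 (positions 4-4)
Total groups: 3

3


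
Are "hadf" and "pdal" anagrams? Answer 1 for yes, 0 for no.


Strings: "hadf", "pdal"
Sorted first:  adfh
Sorted second: adlp
Differ at position 2: 'f' vs 'l' => not anagrams

0


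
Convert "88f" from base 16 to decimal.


Input: "88f" in base 16
Positional expansion:
  Digit '8' (value 8) x 16^2 = 2048
  Digit '8' (value 8) x 16^1 = 128
  Digit 'f' (value 15) x 16^0 = 15
Sum = 2191

2191


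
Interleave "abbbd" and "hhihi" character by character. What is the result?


Interleaving "abbbd" and "hhihi":
  Position 0: 'a' from first, 'h' from second => "ah"
  Position 1: 'b' from first, 'h' from second => "bh"
  Position 2: 'b' from first, 'i' from second => "bi"
  Position 3: 'b' from first, 'h' from second => "bh"
  Position 4: 'd' from first, 'i' from second => "di"
Result: ahbhbibhdi

ahbhbibhdi


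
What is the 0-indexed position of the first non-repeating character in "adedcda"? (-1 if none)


Input: adedcda
Character frequencies:
  'a': 2
  'c': 1
  'd': 3
  'e': 1
Scanning left to right for freq == 1:
  Position 0 ('a'): freq=2, skip
  Position 1 ('d'): freq=3, skip
  Position 2 ('e'): unique! => answer = 2

2


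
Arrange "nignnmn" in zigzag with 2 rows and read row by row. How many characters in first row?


Zigzag "nignnmn" into 2 rows:
Placing characters:
  'n' => row 0
  'i' => row 1
  'g' => row 0
  'n' => row 1
  'n' => row 0
  'm' => row 1
  'n' => row 0
Rows:
  Row 0: "ngnn"
  Row 1: "inm"
First row length: 4

4


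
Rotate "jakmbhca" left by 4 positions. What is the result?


Input: "jakmbhca", rotate left by 4
First 4 characters: "jakm"
Remaining characters: "bhca"
Concatenate remaining + first: "bhca" + "jakm" = "bhcajakm"

bhcajakm
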